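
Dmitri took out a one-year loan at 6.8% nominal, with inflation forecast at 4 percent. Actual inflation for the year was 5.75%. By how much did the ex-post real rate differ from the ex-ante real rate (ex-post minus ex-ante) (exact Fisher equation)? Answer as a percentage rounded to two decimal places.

-1.70%

Ex-ante: (1 + 0.0680)/(1 + 0.0400) − 1 = 2.6923%
Ex-post: (1 + 0.0680)/(1 + 0.0575) − 1 = 0.9929%
Difference (ex-post − ex-ante) = -1.6994% → -1.70%.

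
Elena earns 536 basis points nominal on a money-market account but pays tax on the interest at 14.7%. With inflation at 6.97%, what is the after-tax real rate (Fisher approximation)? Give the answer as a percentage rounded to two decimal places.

After-tax nominal return = 5.36% × (1 − 0.147) = 4.57208%.
r ≈ 4.57208% − 6.97% → -2.40%.

-2.40%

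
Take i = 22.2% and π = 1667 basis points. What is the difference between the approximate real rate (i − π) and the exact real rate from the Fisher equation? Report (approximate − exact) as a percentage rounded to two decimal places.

Approximate: r ≈ 22.200% − 16.670% = 5.5300%
Exact: (1 + 0.2220)/(1 + 0.1667) − 1 = 4.7399%
Error = 5.5300% − 4.7399% = 0.7901% → 0.79%.

0.79%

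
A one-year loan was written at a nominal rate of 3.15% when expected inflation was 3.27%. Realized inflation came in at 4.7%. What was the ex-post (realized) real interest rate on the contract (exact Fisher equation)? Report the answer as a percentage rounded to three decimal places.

Ex-post: (1 + 0.0315)/(1 + 0.0470) − 1 = -1.4804%
So the realized real rate is -1.480%.

-1.480%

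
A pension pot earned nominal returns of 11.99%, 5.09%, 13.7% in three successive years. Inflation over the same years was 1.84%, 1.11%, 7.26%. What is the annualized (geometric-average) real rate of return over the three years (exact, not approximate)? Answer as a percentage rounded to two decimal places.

Compound the nominal returns: 1.1199 × 1.0509 × 1.1370 = 1.33813861.
Compound inflation: 1.0184 × 1.0111 × 1.0726 = 1.10446077.
Deflate: 1.33813861 / 1.10446077 = 1.21157641.
Annualized real rate = 1.21157641^(1/3) − 1 = 6.6065% → 6.61%.

6.61%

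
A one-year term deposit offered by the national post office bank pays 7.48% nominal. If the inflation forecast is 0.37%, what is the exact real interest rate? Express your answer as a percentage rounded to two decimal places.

7.08%

1 + r = 1.07480 / 1.00370 = 1.070838
r = 1.070838 − 1 = 7.0838%, i.e. 7.08%.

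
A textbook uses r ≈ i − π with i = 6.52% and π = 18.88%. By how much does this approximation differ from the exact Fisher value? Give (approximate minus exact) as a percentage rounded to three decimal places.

Approximate: r ≈ 6.520% − 18.880% = -12.3600%
Exact: (1 + 0.0652)/(1 + 0.1888) − 1 = -10.3970%
Error = -12.3600% − (-10.3970%) = -1.9630% → -1.963%.

-1.963%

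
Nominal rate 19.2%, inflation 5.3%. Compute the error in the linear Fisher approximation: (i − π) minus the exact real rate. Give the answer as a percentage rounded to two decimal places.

0.70%

Approximate: r ≈ 19.200% − 5.300% = 13.9000%
Exact: (1 + 0.1920)/(1 + 0.0530) − 1 = 13.2004%
Error = 13.9000% − 13.2004% = 0.6996% → 0.70%.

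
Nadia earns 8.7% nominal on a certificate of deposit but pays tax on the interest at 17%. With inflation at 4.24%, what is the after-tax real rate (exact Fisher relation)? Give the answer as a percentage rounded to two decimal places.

After-tax nominal return = 8.7% × (1 − 0.17) = 7.2210%.
1 + r = 1.07221 / 1.04240 = 1.028597
After-tax real rate = 1.028597 − 1 → 2.86%.

2.86%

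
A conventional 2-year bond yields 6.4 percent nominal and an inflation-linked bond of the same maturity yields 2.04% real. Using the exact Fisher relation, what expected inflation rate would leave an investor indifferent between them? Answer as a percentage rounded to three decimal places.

(1 + π) = (1 + i)/(1 + r) = 1.06400 / 1.02040 = 1.042728
Break-even inflation = 1.042728 − 1 → 4.273%.

4.273%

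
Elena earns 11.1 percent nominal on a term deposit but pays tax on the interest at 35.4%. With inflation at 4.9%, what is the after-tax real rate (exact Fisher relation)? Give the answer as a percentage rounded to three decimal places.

2.165%

After-tax nominal return = 11.1% × (1 − 0.354) = 7.1706%.
1 + r = 1.071706 / 1.04900 = 1.0216454
After-tax real rate = 1.0216454 − 1 → 2.165%.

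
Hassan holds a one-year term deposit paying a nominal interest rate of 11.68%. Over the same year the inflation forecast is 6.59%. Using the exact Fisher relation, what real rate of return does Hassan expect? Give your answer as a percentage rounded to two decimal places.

By the Fisher relation, 1 + r = (1 + i)/(1 + π).
1 + r = 1.11680 / 1.06590 = 1.047753
r = 1.047753 − 1 = 4.7753%, i.e. 4.78%.

4.78%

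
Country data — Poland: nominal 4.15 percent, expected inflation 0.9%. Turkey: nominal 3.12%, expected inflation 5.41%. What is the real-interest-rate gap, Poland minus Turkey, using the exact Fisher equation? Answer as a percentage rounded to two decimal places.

Poland: (1 + 0.0415)/(1 + 0.0090) − 1 = 3.2210%
Turkey: (1 + 0.0312)/(1 + 0.0541) − 1 = -2.1725%
Differential = 3.2210% − (-2.1725%) = 5.3935% → 5.39%.

5.39%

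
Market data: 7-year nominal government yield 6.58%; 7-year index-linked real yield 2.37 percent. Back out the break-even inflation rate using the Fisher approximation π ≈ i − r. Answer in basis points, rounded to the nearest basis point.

421 basis points

π ≈ i − r = 6.58% − 2.37% → 421 basis points.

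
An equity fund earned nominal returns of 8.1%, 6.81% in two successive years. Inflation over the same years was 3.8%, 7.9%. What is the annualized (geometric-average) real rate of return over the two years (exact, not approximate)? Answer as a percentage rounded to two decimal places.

Compound the nominal returns: 1.0810 × 1.0681 = 1.15461610.
Compound inflation: 1.0380 × 1.0790 = 1.12000200.
Deflate: 1.15461610 / 1.12000200 = 1.03090539.
Annualized real rate = 1.03090539^(1/2) − 1 = 1.5335% → 1.53%.

1.53%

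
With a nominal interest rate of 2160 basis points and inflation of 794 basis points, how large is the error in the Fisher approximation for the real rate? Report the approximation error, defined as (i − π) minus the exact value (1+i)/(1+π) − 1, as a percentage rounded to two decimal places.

Approximate: r ≈ 21.600% − 7.940% = 13.6600%
Exact: (1 + 0.2160)/(1 + 0.0794) − 1 = 12.6552%
Error = 13.6600% − 12.6552% = 1.0048% → 1.00%.

1.00%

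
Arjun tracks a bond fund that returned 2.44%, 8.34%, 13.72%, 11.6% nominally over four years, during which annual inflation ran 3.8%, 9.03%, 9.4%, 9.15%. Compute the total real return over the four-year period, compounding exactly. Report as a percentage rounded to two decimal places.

Compound the nominal returns: 1.0244 × 1.0834 × 1.1372 × 1.1160 = 1.408508.
Compound inflation: 1.0380 × 1.0903 × 1.0940 × 1.0915 = 1.351402.
Deflate: 1.408508 / 1.351402 = 1.042257.
Total real return = 1.042257 − 1 → 4.23%.

4.23%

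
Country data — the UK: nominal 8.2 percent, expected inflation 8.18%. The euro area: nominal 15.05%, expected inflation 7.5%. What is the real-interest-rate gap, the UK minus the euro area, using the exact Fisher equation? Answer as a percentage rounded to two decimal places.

The UK: (1 + 0.0820)/(1 + 0.0818) − 1 = 0.0185%
The euro area: (1 + 0.1505)/(1 + 0.0750) − 1 = 7.0233%
Differential = 0.0185% − 7.0233% = -7.0048% → -7.00%.

-7.00%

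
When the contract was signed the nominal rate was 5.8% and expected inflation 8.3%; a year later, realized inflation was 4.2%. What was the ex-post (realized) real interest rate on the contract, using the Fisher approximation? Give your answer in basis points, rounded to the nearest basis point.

Ex-post: 5.8% − 4.2% = 1.600%
So the realized real rate is 160 basis points.

160 basis points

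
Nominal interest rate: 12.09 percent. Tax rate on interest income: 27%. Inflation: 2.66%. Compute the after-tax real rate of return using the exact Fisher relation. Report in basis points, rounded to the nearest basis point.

After-tax nominal return = 12.09% × (1 − 0.27) = 8.8257%.
1 + r = 1.088257 / 1.02660 = 1.060059
After-tax real rate = 1.060059 − 1 → 601 basis points.

601 basis points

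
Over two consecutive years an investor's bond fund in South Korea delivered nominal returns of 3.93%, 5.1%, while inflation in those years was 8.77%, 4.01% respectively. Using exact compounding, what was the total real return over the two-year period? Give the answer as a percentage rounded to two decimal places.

-3.45%

Compound the nominal returns: 1.0393 × 1.0510 = 1.092304.
Compound inflation: 1.0877 × 1.0401 = 1.131317.
Deflate: 1.092304 / 1.131317 = 0.965516.
Total real return = 0.965516 − 1 → -3.45%.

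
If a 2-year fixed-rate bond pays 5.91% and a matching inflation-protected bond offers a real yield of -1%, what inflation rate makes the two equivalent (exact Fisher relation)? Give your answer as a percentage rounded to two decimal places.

6.98%

(1 + π) = (1 + i)/(1 + r) = 1.05910 / 0.99000 = 1.069798
Break-even inflation = 1.069798 − 1 → 6.98%.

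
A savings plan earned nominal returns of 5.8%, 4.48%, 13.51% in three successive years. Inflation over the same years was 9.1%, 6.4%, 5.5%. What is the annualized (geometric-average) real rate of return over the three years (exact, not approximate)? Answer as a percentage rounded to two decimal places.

Compound the nominal returns: 1.0580 × 1.0448 × 1.1351 = 1.25473772.
Compound inflation: 1.0910 × 1.0640 × 1.0550 = 1.22466932.
Deflate: 1.25473772 / 1.22466932 = 1.02455226.
Annualized real rate = 1.02455226^(1/3) − 1 = 0.8118% → 0.81%.

0.81%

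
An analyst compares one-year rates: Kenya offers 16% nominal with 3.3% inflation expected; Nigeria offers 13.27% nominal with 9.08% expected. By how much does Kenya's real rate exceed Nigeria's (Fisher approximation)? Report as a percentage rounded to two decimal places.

Kenya: 16% − 3.3% = 12.700%
Nigeria: 13.27% − 9.08% = 4.190%
Differential = 8.510% → 8.51%.

8.51%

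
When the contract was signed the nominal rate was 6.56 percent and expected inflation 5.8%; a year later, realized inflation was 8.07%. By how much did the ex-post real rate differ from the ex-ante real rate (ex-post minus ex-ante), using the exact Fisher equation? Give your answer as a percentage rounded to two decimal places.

Ex-ante: (1 + 0.0656)/(1 + 0.0580) − 1 = 0.7183%
Ex-post: (1 + 0.0656)/(1 + 0.0807) − 1 = -1.3972%
Difference (ex-post − ex-ante) = -2.1156% → -2.12%.

-2.12%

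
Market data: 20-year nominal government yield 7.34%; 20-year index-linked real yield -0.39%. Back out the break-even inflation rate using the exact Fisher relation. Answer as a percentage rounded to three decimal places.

(1 + π) = (1 + i)/(1 + r) = 1.07340 / 0.99610 = 1.077603
Break-even inflation = 1.077603 − 1 → 7.760%.

7.760%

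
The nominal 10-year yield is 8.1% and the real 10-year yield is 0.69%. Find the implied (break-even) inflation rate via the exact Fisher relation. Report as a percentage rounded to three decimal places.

(1 + π) = (1 + i)/(1 + r) = 1.08100 / 1.00690 = 1.073592
Break-even inflation = 1.073592 − 1 → 7.359%.

7.359%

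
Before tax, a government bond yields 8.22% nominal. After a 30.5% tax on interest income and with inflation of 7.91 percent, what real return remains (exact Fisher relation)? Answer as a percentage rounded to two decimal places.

After-tax nominal return = 8.22% × (1 − 0.305) = 5.7129%.
1 + r = 1.057129 / 1.07910 = 0.979640
After-tax real rate = 0.979640 − 1 → -2.04%.

-2.04%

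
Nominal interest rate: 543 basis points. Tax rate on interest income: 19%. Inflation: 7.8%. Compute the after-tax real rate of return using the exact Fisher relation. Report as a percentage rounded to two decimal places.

After-tax nominal return = 5.43% × (1 − 0.19) = 4.3983%.
1 + r = 1.043983 / 1.07800 = 0.968444
After-tax real rate = 0.968444 − 1 → -3.16%.

-3.16%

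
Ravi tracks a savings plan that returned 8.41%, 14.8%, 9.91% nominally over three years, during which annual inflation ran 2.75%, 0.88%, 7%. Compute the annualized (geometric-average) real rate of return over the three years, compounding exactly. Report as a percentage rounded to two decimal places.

7.24%

Nominal growth factor = 1.0841 × 1.1480 × 1.0991 = 1.36788139
Price-level growth factor = 1.0275 × 1.0088 × 1.0700 = 1.10909994
Real growth factor = 1.36788139 / 1.10909994 = 1.23332564
Annualized real rate = 1.23332564^(1/3) − 1 = 7.2406% → 7.24%.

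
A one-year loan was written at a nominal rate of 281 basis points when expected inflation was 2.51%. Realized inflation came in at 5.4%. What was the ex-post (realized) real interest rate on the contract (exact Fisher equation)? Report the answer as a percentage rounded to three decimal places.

-2.457%

Ex-post: (1 + 0.0281)/(1 + 0.0540) − 1 = -2.4573%
So the realized real rate is -2.457%.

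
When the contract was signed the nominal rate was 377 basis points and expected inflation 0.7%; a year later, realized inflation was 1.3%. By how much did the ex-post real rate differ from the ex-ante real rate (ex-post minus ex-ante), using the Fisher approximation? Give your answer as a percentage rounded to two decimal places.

Ex-ante: 3.77% − 0.7% = 3.070%
Ex-post: 3.77% − 1.3% = 2.470%
Difference (ex-post − ex-ante) = -0.6000% → -0.60%.

-0.60%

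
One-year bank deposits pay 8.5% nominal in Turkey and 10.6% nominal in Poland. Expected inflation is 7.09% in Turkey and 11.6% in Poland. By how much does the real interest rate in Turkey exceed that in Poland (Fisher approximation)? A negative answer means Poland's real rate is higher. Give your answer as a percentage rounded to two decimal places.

2.41%

Turkey: 8.5% − 7.09% = 1.410%
Poland: 10.6% − 11.6% = -1.000%
Differential = 2.410% → 2.41%.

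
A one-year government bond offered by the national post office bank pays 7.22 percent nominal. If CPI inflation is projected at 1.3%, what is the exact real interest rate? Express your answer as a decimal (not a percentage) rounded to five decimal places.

1 + r = 1.07220 / 1.01300 = 1.058440
r = 1.058440 − 1 = 5.8440%, i.e. 0.05844.

0.05844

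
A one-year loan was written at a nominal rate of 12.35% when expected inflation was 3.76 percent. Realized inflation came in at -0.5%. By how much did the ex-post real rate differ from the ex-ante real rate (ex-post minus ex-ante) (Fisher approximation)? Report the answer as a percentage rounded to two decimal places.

Ex-ante: 12.35% − 3.76% = 8.590%
Ex-post: 12.35% − (-0.5%) = 12.850%
Difference (ex-post − ex-ante) = 4.2600% → 4.26%.

4.26%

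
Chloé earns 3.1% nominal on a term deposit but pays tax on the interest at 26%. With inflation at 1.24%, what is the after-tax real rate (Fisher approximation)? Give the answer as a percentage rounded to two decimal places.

1.05%

After-tax nominal return = 3.1% × (1 − 0.26) = 2.2940%.
r ≈ 2.2940% − 1.24% → 1.05%.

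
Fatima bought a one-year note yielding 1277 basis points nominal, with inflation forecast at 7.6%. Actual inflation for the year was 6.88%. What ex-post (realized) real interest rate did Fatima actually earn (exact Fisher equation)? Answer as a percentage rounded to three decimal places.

5.511%

Ex-post: (1 + 0.1277)/(1 + 0.0688) − 1 = 5.5109%
So the realized real rate is 5.511%.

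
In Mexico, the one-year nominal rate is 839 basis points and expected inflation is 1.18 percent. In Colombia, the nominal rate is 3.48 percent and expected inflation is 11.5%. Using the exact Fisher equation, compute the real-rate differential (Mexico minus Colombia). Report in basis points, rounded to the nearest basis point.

1432 basis points

Mexico: (1 + 0.0839)/(1 + 0.0118) − 1 = 7.1259%
Colombia: (1 + 0.0348)/(1 + 0.1150) − 1 = -7.1928%
Differential = 7.1259% − (-7.1928%) = 14.3187% → 1432 basis points.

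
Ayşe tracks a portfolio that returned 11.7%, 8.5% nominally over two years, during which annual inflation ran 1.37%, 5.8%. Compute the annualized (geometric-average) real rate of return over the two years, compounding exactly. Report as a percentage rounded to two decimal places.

6.30%

Compound the nominal returns: 1.1170 × 1.0850 = 1.21194500.
Compound inflation: 1.0137 × 1.0580 = 1.07249460.
Deflate: 1.21194500 / 1.07249460 = 1.13002434.
Annualized real rate = 1.13002434^(1/2) − 1 = 6.3026% → 6.30%.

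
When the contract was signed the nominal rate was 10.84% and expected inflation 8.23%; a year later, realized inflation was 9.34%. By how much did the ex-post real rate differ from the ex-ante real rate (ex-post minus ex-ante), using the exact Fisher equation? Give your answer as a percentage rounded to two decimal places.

Ex-ante: (1 + 0.1084)/(1 + 0.0823) − 1 = 2.4115%
Ex-post: (1 + 0.1084)/(1 + 0.0934) − 1 = 1.3719%
Difference (ex-post − ex-ante) = -1.0397% → -1.04%.

-1.04%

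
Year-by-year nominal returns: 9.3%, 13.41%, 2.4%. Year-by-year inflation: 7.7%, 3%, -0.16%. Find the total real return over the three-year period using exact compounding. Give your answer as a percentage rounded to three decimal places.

14.608%

Nominal growth factor = 1.0930 × 1.1341 × 1.0240 = 1.269321
Price-level growth factor = 1.0770 × 1.0300 × 0.9984 = 1.107535
Real growth factor = 1.269321 / 1.107535 = 1.146077
Total real return = 1.146077 − 1 → 14.608%.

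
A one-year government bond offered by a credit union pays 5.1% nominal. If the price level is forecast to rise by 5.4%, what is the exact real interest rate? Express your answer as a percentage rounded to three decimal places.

-0.285%

By the Fisher identity, 1 + r = (1 + i)/(1 + π).
1 + r = 1.05100 / 1.05400 = 0.997154
r = 0.997154 − 1 = -0.2846%, i.e. -0.285%.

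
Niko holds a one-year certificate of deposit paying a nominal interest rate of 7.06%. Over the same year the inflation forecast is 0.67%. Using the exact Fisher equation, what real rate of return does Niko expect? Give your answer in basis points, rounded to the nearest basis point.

1 + r = 1.07060 / 1.00670 = 1.063475
r = 1.063475 − 1 = 6.3475%, i.e. 635 basis points.

635 basis points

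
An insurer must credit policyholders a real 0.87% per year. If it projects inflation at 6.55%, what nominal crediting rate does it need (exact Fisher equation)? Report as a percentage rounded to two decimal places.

7.48%

(1 + i) = (1 + r)(1 + π) = 1.00870 × 1.06550 = 1.07476985
i = 1.07476985 − 1, so the required nominal rate is 7.48%.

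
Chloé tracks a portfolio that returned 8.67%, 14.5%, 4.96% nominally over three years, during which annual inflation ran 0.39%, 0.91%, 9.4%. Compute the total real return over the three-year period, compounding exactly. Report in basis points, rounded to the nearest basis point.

1784 basis points

Compound the nominal returns: 1.0867 × 1.1450 × 1.0496 = 1.305987.
Compound inflation: 1.0039 × 1.0091 × 1.0940 = 1.108261.
Deflate: 1.305987 / 1.108261 = 1.178412.
Total real return = 1.178412 − 1 → 1784 basis points.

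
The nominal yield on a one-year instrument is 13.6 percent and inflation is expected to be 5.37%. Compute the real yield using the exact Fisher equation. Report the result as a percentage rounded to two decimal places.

1 + r = 1.13600 / 1.05370 = 1.078106
r = 1.078106 − 1 = 7.8106%, i.e. 7.81%.

7.81%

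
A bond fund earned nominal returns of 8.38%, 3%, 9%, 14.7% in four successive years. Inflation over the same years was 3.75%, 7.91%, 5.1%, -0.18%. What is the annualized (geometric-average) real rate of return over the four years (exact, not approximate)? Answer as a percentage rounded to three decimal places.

4.406%

Nominal growth factor = 1.0838 × 1.0300 × 1.0900 × 1.1470 = 1.39564925
Price-level growth factor = 1.0375 × 1.0791 × 1.0510 × 0.9982 = 1.17454613
Real growth factor = 1.39564925 / 1.17454613 = 1.18824558
Annualized real rate = 1.18824558^(1/4) − 1 = 4.4063% → 4.406%.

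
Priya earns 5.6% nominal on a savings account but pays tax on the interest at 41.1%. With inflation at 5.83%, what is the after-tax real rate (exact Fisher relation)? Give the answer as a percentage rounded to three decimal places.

-2.392%

After-tax nominal return = 5.6% × (1 − 0.411) = 3.2984%.
1 + r = 1.032984 / 1.05830 = 0.976079
After-tax real rate = 0.976079 − 1 → -2.392%.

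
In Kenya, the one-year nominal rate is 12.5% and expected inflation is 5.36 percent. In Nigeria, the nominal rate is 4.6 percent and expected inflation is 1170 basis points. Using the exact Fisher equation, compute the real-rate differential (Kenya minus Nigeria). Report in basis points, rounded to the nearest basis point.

Kenya: (1 + 0.1250)/(1 + 0.0536) − 1 = 6.7768%
Nigeria: (1 + 0.0460)/(1 + 0.1170) − 1 = -6.3563%
Differential = 6.7768% − (-6.3563%) = 13.1331% → 1313 basis points.

1313 basis points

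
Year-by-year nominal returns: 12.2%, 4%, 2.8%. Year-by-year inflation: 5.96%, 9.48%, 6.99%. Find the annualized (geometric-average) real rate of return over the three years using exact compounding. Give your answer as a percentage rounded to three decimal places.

-1.130%

Compound the nominal returns: 1.1220 × 1.0400 × 1.0280 = 1.19955264.
Compound inflation: 1.0596 × 1.0948 × 1.0699 = 1.24113758.
Deflate: 1.19955264 / 1.24113758 = 0.96649450.
Annualized real rate = 0.96649450^(1/3) − 1 = -1.1296% → -1.130%.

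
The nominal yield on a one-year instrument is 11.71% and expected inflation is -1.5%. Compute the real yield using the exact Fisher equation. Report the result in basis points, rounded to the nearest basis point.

1341 basis points

By the Fisher equation, 1 + r = (1 + i)/(1 + π).
1 + r = 1.11710 / 0.98500 = 1.134112
r = 1.134112 − 1 = 13.4112%, i.e. 1341 basis points.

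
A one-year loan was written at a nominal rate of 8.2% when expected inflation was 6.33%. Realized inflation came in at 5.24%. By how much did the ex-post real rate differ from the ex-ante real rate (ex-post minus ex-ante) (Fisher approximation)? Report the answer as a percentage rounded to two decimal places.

Ex-ante: 8.2% − 6.33% = 1.870%
Ex-post: 8.2% − 5.24% = 2.960%
Difference (ex-post − ex-ante) = 1.0900% → 1.09%.

1.09%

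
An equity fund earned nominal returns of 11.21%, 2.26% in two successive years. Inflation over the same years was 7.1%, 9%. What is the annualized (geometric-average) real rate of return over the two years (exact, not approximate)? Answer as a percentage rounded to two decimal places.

Nominal growth factor = 1.1121 × 1.0226 = 1.13723346
Price-level growth factor = 1.0710 × 1.0900 = 1.16739000
Real growth factor = 1.13723346 / 1.16739000 = 0.97416755
Annualized real rate = 0.97416755^(1/2) − 1 = -1.3001% → -1.30%.

-1.30%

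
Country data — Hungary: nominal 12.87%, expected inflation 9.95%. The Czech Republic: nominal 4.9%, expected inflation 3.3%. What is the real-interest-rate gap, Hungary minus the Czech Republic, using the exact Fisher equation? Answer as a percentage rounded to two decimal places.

Hungary: (1 + 0.1287)/(1 + 0.0995) − 1 = 2.6558%
The Czech Republic: (1 + 0.0490)/(1 + 0.0330) − 1 = 1.5489%
Differential = 2.6558% − 1.5489% = 1.1069% → 1.11%.

1.11%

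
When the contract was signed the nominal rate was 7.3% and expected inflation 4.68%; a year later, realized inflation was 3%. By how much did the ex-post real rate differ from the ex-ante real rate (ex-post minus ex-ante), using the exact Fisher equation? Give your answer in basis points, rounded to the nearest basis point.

Ex-ante: (1 + 0.0730)/(1 + 0.0468) − 1 = 2.5029%
Ex-post: (1 + 0.0730)/(1 + 0.0300) − 1 = 4.1748%
Difference (ex-post − ex-ante) = 1.6719% → 167 basis points.

167 basis points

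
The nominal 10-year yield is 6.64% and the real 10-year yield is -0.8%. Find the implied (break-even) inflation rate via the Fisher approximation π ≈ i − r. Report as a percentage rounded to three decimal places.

7.440%

π ≈ i − r = 6.64% − (-0.8%) → 7.440%.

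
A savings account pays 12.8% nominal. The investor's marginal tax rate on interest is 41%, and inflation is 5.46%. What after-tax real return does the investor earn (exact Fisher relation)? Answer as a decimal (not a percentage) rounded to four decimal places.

After-tax nominal return = 12.8% × (1 − 0.41) = 7.5520%.
1 + r = 1.07552 / 1.05460 = 1.019837
After-tax real rate = 1.019837 − 1 → 0.0198.

0.0198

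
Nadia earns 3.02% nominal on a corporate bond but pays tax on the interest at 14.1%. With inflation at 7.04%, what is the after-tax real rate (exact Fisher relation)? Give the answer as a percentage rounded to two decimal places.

After-tax nominal return = 3.02% × (1 − 0.141) = 2.59418%.
1 + r = 1.0259418 / 1.07040 = 0.958466
After-tax real rate = 0.958466 − 1 → -4.15%.

-4.15%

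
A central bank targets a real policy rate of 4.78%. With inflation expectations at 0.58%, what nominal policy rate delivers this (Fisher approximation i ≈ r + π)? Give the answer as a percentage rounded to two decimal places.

i ≈ r + π = 4.78% + 0.58% = 5.36%.

5.36%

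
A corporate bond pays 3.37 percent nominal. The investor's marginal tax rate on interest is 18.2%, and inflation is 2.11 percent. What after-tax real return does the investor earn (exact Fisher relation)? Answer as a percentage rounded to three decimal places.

0.633%

After-tax nominal return = 3.37% × (1 − 0.182) = 2.75666%.
1 + r = 1.0275666 / 1.02110 = 1.006333
After-tax real rate = 1.006333 − 1 → 0.633%.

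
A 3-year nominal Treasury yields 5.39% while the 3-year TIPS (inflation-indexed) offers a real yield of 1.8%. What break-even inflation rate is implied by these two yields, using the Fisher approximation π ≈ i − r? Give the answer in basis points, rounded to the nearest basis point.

359 basis points

π ≈ i − r = 5.39% − 1.8% → 359 basis points.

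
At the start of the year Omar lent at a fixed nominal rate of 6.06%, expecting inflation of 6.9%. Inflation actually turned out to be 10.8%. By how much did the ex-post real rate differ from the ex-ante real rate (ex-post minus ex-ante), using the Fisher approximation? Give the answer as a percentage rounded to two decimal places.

Ex-ante: 6.06% − 6.9% = -0.840%
Ex-post: 6.06% − 10.8% = -4.740%
Difference (ex-post − ex-ante) = -3.9000% → -3.90%.

-3.90%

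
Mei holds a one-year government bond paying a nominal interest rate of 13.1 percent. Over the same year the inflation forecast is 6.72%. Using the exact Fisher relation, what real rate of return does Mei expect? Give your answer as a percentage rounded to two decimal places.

By the Fisher relation, 1 + r = (1 + i)/(1 + π).
1 + r = 1.13100 / 1.06720 = 1.059783
r = 1.059783 − 1 = 5.9783%, i.e. 5.98%.

5.98%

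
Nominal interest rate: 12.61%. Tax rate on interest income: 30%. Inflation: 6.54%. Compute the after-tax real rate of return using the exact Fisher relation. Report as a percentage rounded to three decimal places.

After-tax nominal return = 12.61% × (1 − 0.3) = 8.8270%.
1 + r = 1.08827 / 1.06540 = 1.021466
After-tax real rate = 1.021466 − 1 → 2.147%.

2.147%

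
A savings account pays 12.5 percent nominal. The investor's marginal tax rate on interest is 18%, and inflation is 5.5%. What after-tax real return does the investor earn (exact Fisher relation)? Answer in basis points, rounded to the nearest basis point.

After-tax nominal return = 12.5% × (1 − 0.18) = 10.2500%.
1 + r = 1.10250 / 1.05500 = 1.045024
After-tax real rate = 1.045024 − 1 → 450 basis points.

450 basis points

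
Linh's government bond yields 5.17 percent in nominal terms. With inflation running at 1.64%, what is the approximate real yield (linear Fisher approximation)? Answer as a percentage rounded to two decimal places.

r ≈ i − π = 5.17% − 1.64% = 3.53%.

3.53%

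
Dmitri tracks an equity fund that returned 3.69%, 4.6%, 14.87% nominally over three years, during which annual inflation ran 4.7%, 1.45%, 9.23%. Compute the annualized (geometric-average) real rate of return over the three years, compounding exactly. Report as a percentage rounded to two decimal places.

2.40%

Compound the nominal returns: 1.0369 × 1.0460 × 1.1487 = 1.24587703.
Compound inflation: 1.0470 × 1.0145 × 1.0923 = 1.16022085.
Deflate: 1.24587703 / 1.16022085 = 1.07382748.
Annualized real rate = 1.07382748^(1/3) − 1 = 2.4027% → 2.40%.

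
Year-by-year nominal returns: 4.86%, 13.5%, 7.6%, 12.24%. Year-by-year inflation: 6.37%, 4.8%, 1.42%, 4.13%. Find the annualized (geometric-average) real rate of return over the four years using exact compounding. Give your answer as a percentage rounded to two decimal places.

Compound the nominal returns: 1.0486 × 1.1350 × 1.0760 × 1.1224 = 1.43736030.
Compound inflation: 1.0637 × 1.0480 × 1.0142 × 1.0413 = 1.17728041.
Deflate: 1.43736030 / 1.17728041 = 1.22091584.
Annualized real rate = 1.22091584^(1/4) − 1 = 5.1166% → 5.12%.

5.12%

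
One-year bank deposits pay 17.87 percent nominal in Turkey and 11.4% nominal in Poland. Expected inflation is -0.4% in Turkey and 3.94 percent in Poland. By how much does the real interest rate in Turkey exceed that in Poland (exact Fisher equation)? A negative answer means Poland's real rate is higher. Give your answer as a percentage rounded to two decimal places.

Turkey: (1 + 0.1787)/(1 − 0.0040) − 1 = 18.3434%
Poland: (1 + 0.1140)/(1 + 0.0394) − 1 = 7.1772%
Differential = 18.3434% − 7.1772% = 11.1662% → 11.17%.

11.17%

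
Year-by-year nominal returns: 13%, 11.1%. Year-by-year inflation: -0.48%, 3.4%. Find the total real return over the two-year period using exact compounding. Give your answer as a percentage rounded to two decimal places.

Compound the nominal returns: 1.1300 × 1.1110 = 1.255430.
Compound inflation: 0.9952 × 1.0340 = 1.029037.
Deflate: 1.255430 / 1.029037 = 1.220005.
Total real return = 1.220005 − 1 → 22.00%.

22.00%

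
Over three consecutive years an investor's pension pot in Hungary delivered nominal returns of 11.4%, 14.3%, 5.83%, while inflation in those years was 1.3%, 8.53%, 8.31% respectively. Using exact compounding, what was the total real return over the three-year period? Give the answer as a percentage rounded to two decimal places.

Compound the nominal returns: 1.1140 × 1.1430 × 1.0583 = 1.347536.
Compound inflation: 1.0130 × 1.0853 × 1.0831 = 1.190770.
Deflate: 1.347536 / 1.190770 = 1.131651.
Total real return = 1.131651 − 1 → 13.17%.

13.17%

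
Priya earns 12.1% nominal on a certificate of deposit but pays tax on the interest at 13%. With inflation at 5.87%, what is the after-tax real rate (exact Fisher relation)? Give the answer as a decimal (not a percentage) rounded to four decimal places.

0.0440

After-tax nominal return = 12.1% × (1 − 0.13) = 10.5270%.
1 + r = 1.10527 / 1.05870 = 1.043988
After-tax real rate = 1.043988 − 1 → 0.0440.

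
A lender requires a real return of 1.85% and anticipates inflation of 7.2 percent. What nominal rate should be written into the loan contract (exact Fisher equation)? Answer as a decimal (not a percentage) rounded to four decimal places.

(1 + i) = (1 + r)(1 + π) = 1.01850 × 1.07200 = 1.091832
i = 1.091832 − 1, so the required nominal rate is 0.0918.

0.0918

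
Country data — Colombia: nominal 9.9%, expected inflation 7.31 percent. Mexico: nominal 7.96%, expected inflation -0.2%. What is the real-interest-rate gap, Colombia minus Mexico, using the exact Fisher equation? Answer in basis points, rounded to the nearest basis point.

Colombia: (1 + 0.0990)/(1 + 0.0731) − 1 = 2.4136%
Mexico: (1 + 0.0796)/(1 − 0.0020) − 1 = 8.1764%
Differential = 2.4136% − 8.1764% = -5.7628% → -576 basis points.

-576 basis points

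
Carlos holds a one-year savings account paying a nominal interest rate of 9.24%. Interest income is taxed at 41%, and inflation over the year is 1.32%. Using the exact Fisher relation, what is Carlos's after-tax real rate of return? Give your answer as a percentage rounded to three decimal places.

After-tax nominal return = 9.24% × (1 − 0.41) = 5.4516%.
1 + r = 1.054516 / 1.01320 = 1.040778
After-tax real rate = 1.040778 − 1 → 4.078%.

4.078%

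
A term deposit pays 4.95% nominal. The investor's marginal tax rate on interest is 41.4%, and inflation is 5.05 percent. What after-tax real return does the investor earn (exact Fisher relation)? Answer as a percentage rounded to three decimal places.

After-tax nominal return = 4.95% × (1 − 0.414) = 2.9007%.
1 + r = 1.029007 / 1.05050 = 0.979540
After-tax real rate = 0.979540 − 1 → -2.046%.

-2.046%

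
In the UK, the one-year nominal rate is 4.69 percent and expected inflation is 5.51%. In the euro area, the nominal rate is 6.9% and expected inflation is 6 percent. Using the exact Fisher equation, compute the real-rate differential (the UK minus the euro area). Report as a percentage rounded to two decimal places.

-1.63%

The UK: (1 + 0.0469)/(1 + 0.0551) − 1 = -0.7772%
The euro area: (1 + 0.0690)/(1 + 0.0600) − 1 = 0.8491%
Differential = -0.7772% − 0.8491% = -1.6262% → -1.63%.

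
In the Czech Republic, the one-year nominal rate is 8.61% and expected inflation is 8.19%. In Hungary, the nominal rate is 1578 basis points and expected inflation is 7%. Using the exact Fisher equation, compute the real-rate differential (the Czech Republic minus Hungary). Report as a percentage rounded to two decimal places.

-7.82%

The Czech Republic: (1 + 0.0861)/(1 + 0.0819) − 1 = 0.3882%
Hungary: (1 + 0.1578)/(1 + 0.0700) − 1 = 8.2056%
Differential = 0.3882% − 8.2056% = -7.8174% → -7.82%.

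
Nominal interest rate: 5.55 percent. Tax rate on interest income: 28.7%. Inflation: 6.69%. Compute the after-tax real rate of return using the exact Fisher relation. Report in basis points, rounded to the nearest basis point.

-256 basis points

After-tax nominal return = 5.55% × (1 − 0.287) = 3.95715%.
1 + r = 1.0395715 / 1.06690 = 0.974385
After-tax real rate = 0.974385 − 1 → -256 basis points.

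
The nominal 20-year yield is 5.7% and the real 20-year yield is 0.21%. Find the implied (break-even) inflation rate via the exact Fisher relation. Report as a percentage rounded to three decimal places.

(1 + π) = (1 + i)/(1 + r) = 1.05700 / 1.00210 = 1.05478495
Break-even inflation = 1.05478495 − 1 → 5.478%.

5.478%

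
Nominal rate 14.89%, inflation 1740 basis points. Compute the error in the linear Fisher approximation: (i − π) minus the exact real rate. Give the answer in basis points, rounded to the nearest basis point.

-37 basis points

Approximate: r ≈ 14.890% − 17.400% = -2.5100%
Exact: (1 + 0.1489)/(1 + 0.1740) − 1 = -2.1380%
Error = -2.5100% − (-2.1380%) = -0.3720% → -37 basis points.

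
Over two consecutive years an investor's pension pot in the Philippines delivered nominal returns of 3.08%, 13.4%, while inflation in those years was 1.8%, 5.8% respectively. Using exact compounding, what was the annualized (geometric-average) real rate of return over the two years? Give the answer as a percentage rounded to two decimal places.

4.18%

Compound the nominal returns: 1.0308 × 1.1340 = 1.16892720.
Compound inflation: 1.0180 × 1.0580 = 1.07704400.
Deflate: 1.16892720 / 1.07704400 = 1.08531054.
Annualized real rate = 1.08531054^(1/2) − 1 = 4.1782% → 4.18%.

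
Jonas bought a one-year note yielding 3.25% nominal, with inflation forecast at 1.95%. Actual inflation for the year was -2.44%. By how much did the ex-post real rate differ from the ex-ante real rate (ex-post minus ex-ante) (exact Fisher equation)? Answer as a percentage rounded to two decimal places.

Ex-ante: (1 + 0.0325)/(1 + 0.0195) − 1 = 1.2751%
Ex-post: (1 + 0.0325)/(1 − 0.0244) − 1 = 5.8323%
Difference (ex-post − ex-ante) = 4.5572% → 4.56%.

4.56%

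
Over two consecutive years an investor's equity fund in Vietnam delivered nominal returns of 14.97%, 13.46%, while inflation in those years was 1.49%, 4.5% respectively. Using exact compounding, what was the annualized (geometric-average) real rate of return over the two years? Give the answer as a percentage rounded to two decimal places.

10.90%

Nominal growth factor = 1.1497 × 1.1346 = 1.30444962
Price-level growth factor = 1.0149 × 1.0450 = 1.06057050
Real growth factor = 1.30444962 / 1.06057050 = 1.22995088
Annualized real rate = 1.22995088^(1/2) − 1 = 10.9032% → 10.90%.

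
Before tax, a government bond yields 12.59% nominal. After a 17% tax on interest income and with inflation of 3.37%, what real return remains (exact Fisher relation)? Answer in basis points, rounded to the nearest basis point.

685 basis points

After-tax nominal return = 12.59% × (1 − 0.17) = 10.4497%.
1 + r = 1.104497 / 1.03370 = 1.068489
After-tax real rate = 1.068489 − 1 → 685 basis points.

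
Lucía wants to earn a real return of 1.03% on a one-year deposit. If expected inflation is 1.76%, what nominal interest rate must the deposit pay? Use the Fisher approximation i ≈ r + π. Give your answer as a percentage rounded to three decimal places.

i ≈ r + π = 1.03% + 1.76% = 2.790%.

2.790%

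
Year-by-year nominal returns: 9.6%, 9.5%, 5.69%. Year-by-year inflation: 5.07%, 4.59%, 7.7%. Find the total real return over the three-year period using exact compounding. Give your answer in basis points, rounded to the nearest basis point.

717 basis points

Compound the nominal returns: 1.0960 × 1.0950 × 1.0569 = 1.268407.
Compound inflation: 1.0507 × 1.0459 × 1.0770 = 1.183545.
Deflate: 1.268407 / 1.183545 = 1.071702.
Total real return = 1.071702 − 1 → 717 basis points.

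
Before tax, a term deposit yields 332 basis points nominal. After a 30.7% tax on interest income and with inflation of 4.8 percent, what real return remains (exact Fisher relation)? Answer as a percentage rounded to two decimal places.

-2.38%

After-tax nominal return = 3.32% × (1 − 0.307) = 2.30076%.
1 + r = 1.0230076 / 1.04800 = 0.976152
After-tax real rate = 0.976152 − 1 → -2.38%.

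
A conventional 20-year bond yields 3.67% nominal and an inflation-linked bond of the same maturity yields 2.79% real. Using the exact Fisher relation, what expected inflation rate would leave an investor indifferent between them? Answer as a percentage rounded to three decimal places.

0.856%

(1 + π) = (1 + i)/(1 + r) = 1.03670 / 1.02790 = 1.008561
Break-even inflation = 1.008561 − 1 → 0.856%.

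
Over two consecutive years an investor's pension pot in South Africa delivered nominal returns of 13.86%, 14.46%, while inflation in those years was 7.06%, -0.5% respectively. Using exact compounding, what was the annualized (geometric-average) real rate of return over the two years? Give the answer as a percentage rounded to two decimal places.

Nominal growth factor = 1.1386 × 1.1446 = 1.30324156
Price-level growth factor = 1.0706 × 0.9950 = 1.06524700
Real growth factor = 1.30324156 / 1.06524700 = 1.22341725
Annualized real rate = 1.22341725^(1/2) − 1 = 10.6082% → 10.61%.

10.61%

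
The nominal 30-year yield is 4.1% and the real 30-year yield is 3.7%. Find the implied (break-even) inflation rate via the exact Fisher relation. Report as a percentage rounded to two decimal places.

0.39%

(1 + π) = (1 + i)/(1 + r) = 1.04100 / 1.03700 = 1.003857
Break-even inflation = 1.003857 − 1 → 0.39%.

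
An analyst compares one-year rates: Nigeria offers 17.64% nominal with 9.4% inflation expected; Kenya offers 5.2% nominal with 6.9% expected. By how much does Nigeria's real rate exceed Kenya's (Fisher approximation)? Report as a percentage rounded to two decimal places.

9.94%

Nigeria: 17.64% − 9.4% = 8.240%
Kenya: 5.2% − 6.9% = -1.700%
Differential = 9.940% → 9.94%.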